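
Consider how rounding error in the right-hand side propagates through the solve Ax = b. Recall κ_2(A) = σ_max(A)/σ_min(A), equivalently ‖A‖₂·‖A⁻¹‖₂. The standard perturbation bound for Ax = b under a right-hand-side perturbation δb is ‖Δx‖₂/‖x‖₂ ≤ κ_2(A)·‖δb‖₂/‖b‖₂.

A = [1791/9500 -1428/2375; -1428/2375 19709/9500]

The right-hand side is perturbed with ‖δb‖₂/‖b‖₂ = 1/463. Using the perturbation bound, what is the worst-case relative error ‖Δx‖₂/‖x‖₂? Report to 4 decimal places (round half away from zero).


form AᵀA = [286677/722000 -61404/45125; -61404/45125 3368573/722000] with trace 14621/2888 and determinant 81/92416
eigenvalues of AᵀA: λ = (tr ± √(tr²−4·det))/2 = 81/16, 1/5776
so κ_2 = √((81/16) / (1/5776)) = 171.0000
bound on ‖Δx‖/‖x‖: κ·ε = 171.0000·1/463 = 0.3693

0.3693


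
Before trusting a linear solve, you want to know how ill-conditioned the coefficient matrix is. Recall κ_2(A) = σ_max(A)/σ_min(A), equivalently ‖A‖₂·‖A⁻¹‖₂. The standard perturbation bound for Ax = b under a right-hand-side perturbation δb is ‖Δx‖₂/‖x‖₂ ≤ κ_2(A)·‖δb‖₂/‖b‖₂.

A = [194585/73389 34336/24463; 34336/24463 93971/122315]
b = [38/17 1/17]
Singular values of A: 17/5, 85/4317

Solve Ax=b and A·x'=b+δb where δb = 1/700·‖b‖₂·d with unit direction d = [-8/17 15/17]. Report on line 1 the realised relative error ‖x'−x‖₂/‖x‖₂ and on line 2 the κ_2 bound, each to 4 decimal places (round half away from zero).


0.0032
0.2467

σ_max = 17/5, σ_min = 85/4317
κ = σ_max/σ_min = (17/5)/(85/4317) = 172.6800
worst-case relative error ≤ 172.6800 × 1/700 = 0.2467
solve Ax = b  →  x = [24.4194 -44.5363]
‖b‖ = 2.2361, ‖x‖ = 50.7916
re-solving with b+δb shifts x by Δx of norm 0.1622
relative error = 0.0032
realised/bound (from unrounded values) ≈ 0.0129


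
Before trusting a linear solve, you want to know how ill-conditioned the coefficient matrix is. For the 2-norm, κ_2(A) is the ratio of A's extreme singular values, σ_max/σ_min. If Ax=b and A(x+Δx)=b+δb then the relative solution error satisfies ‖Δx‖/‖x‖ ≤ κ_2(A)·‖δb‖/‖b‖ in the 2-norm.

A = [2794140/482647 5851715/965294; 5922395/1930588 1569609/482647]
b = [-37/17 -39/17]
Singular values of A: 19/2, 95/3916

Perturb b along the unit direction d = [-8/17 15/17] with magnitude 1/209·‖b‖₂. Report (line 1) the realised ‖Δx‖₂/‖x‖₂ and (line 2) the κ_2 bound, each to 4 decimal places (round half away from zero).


largest singular value 19/2, smallest 95/3916
κ_2(A) = (19/2) / (95/3916) = 391.6000
perturbation bound = 391.6000·1/209 = 1.8737
solve Ax = b  →  x = [29.6319 -28.6570]
‖b‖ = 3.1623, ‖x‖ = 41.2223
with δb = [-0.0071 0.0134], A·Δx = δb → ‖Δx‖ = 0.6237
dividing the unrounded norms, ‖Δx‖/‖x‖ = 0.0151
realised/bound (from unrounded values) ≈ 0.0081

0.0151
1.8737


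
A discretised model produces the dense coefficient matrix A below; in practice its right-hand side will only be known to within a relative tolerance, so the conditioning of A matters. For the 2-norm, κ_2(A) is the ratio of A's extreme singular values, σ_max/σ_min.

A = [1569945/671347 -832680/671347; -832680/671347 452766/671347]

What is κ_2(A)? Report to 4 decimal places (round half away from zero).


M = AᵀA = [10927623825/1559539081 -5827927320/1559539081; -5827927320/1559539081 3108488004/1559539081]. tr(M)=48567861/5396329, det(M)=8100/5396329
λ_max, λ_min = (48567861/5396329 ± √2358662281055721/29120366676241)/2 = 9, 900/5396329
so κ_2 = √(9 / (900/5396329)) = 232.3000

232.3000


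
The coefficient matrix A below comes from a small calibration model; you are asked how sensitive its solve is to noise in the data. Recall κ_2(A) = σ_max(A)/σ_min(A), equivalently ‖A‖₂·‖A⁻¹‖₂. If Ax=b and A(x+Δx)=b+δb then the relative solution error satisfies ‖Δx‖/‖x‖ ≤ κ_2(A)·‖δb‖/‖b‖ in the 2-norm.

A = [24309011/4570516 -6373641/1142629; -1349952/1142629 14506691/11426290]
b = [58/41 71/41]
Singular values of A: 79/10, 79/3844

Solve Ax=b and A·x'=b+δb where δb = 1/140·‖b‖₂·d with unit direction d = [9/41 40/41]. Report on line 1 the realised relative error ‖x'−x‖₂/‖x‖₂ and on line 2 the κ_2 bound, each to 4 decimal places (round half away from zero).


largest singular value 79/10, smallest 79/3844
κ_2(A) = (79/10) / (79/3844) = 384.4000
κ_2(A)·‖δb‖/‖b‖ = 2.7457
solve Ax = b  →  x = [70.5578 67.0231]
2-norm of b is 2.2361; of x, 97.3165
re-solving with b+δb shifts x by Δx of norm 0.7772
dividing the unrounded norms, ‖Δx‖/‖x‖ = 0.0080
tightness: 0.0080 against a bound of 2.7457 (unrounded ratio ≈ 0.0029)

0.0080
2.7457


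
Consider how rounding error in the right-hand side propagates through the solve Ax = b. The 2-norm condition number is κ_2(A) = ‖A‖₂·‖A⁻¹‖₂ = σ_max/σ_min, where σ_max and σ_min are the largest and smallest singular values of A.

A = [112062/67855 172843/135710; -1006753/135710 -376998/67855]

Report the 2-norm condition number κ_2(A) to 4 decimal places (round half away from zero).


M = AᵀA = [126565517/2191220 23730696/547805; 23730696/547805 71193893/2191220]. tr(M)=19775941/219122, det(M)=130321/1752976
char-poly roots: 361/4 and 361/438244
so κ_2 = √((361/4) / (361/438244)) = 331.0000

331.0000


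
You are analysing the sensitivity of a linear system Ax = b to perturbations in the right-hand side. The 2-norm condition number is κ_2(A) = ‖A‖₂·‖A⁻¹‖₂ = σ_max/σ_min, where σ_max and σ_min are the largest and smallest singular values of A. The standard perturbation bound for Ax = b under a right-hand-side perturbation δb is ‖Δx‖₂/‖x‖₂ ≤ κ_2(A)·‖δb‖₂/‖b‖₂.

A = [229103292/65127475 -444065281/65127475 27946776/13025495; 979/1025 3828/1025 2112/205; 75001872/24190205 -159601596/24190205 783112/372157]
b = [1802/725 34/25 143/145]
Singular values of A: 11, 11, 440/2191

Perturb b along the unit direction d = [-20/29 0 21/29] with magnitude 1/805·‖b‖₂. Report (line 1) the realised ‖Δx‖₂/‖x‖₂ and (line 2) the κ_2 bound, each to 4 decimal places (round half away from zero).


0.0037
0.0680

σ_max = 11, σ_min = 440/2191
κ = σ_max/σ_min = 11/(440/2191) = 54.7750
worst-case relative error ≤ 54.7750 × 1/805 = 0.0680
solve Ax = b  →  x = [4.5912 1.7160 -0.9157]
2-norm of b is 3.0000; of x, 4.9862
δb = ε·‖b‖·d = [-0.0026 0.0000 0.0027]; solving A·Δx = δb gives ‖Δx‖ = 0.0186
realised ‖Δx‖/‖x‖ = 0.0037
so the bound overstates the realised error by a factor of ≈ 18.2827 (computed from the unrounded values)


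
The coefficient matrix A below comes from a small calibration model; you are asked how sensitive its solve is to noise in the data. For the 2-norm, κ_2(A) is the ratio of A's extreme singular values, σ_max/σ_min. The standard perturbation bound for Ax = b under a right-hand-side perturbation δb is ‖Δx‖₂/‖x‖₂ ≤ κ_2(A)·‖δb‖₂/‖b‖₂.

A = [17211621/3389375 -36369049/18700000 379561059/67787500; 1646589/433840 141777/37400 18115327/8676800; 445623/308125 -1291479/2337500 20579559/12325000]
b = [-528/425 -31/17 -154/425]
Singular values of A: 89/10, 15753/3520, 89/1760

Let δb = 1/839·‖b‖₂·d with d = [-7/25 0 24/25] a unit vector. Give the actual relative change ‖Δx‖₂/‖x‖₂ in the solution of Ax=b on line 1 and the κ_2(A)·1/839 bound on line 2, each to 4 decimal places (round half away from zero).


σ_max = 89/10, σ_min = 89/1760
κ_2(A) = (89/10) / (89/1760) = 176.0000
κ_2(A)·‖δb‖/‖b‖ = 0.2098
solve Ax = b  →  x = [-0.2059 -0.2145 -0.1097]
‖b‖₂ = 2.2361 and ‖x‖₂ = 0.3169
Δx = A⁻¹·δb where δb = 1/839·2.2361·d; ‖Δx‖ = 0.0527
relative error = 0.1663
realised/bound (from unrounded values) ≈ 0.7928

0.1663
0.2098


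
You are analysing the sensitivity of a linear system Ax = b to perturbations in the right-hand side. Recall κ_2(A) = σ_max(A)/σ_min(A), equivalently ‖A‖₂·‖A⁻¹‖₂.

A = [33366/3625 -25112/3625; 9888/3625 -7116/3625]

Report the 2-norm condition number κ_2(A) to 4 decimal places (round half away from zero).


form AᵀA = [77508/841 -58128/841; -58128/841 43600/841] with trace 121108/841 and determinant 576/841
char-poly roots: 144 and 4/841
κ = σ_max/σ_min = 12/(2/29) = 174.0000

174.0000


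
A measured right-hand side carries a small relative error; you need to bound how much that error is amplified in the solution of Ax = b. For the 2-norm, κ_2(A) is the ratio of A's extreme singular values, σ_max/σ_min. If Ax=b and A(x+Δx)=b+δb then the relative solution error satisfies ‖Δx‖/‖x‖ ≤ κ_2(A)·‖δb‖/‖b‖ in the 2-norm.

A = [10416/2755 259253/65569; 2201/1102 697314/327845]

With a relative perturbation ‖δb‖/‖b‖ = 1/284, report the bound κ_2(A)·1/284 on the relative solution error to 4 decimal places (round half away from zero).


M = AᵀA = [555082249/30360100 40797333/2125207; 40797333/2125207 7496711989/371911225]. tr(M)=67997477/1768900, det(M)=923521/44222500
eigenvalues of AᵀA: λ = (tr ± √(tr²−4·det))/2 = 961/25, 961/1768900
κ = σ_max/σ_min = (31/5)/(31/1330) = 266.0000
κ_2(A)·‖δb‖/‖b‖ = 0.9366

0.9366


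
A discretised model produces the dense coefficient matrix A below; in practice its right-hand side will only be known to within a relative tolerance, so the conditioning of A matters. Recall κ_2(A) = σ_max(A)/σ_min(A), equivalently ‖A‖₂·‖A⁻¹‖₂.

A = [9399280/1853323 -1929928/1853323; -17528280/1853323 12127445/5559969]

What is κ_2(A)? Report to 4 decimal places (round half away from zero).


M = AᵀA = [1368813371200/11885142361 -307950464360/11885142361; -307950464360/11885142361 624901456729/106966281249]. tr(M)=7700310409/63632529, det(M)=93702400/63632529
char-poly roots: 121 and 774400/63632529
σ_max=√121=11, σ_min=√(774400/63632529)=(880/7977) → κ = 99.7125

99.7125


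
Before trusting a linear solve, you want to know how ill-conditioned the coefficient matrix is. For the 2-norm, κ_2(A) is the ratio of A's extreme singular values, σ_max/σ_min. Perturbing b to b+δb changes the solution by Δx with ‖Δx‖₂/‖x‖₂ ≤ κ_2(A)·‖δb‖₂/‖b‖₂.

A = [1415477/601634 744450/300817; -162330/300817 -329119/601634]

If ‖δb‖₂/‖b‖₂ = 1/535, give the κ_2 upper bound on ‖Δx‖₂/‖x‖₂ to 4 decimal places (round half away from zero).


0.4729

form AᵀA = [1254598009/215326276 329321160/53831569; 329321160/53831569 1383190081/215326276] with trace 1568245/128018 and determinant 2401/1024144
solving λ² − 1568245/128018·λ + 2401/1024144 = 0 gives λ = 49/4, 49/256036
so κ_2 = √((49/4) / (49/256036)) = 253.0000
bound on ‖Δx‖/‖x‖: κ·ε = 253.0000·1/535 = 0.4729


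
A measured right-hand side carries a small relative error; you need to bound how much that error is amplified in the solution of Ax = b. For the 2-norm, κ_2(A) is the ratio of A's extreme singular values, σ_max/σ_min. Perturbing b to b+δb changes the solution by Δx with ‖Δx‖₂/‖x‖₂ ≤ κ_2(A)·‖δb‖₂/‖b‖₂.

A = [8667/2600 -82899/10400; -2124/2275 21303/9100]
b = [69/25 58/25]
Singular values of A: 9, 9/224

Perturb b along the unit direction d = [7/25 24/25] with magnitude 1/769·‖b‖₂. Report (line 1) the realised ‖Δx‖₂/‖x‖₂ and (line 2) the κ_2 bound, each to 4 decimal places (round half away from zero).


0.0016
0.2913

largest singular value 9, smallest 9/224
κ = σ_max/σ_min = 9/(9/224) = 224.0000
κ_2(A)·‖δb‖/‖b‖ = 0.2913
solve Ax = b  →  x = [69.0085 28.5128]
2-norm of b is 3.6056; of x, 74.6670
re-solving with b+δb shifts x by Δx of norm 0.1167
relative error = 0.0016
tightness: 0.0016 against a bound of 0.2913 (unrounded ratio ≈ 0.0054)


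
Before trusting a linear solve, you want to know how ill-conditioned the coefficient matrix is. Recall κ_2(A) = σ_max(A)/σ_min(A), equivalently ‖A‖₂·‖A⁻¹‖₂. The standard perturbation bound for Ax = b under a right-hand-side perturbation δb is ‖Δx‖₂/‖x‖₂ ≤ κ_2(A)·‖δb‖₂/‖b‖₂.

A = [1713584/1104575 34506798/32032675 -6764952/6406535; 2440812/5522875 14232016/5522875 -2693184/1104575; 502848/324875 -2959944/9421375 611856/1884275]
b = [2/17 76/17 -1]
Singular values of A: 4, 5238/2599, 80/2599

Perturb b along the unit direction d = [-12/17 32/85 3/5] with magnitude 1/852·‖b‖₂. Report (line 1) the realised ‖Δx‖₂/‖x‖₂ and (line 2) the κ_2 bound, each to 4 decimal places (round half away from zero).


largest singular value 4, smallest 80/2599
κ_2(A) = 4 / (80/2599) = 129.9500
κ_2(A)·‖δb‖/‖b‖ = 0.1525
solve Ax = b  →  x = [-0.6727 23.3016 22.6717]
‖b‖ = 4.5826, ‖x‖ = 32.5180
δb = ε·‖b‖·d = [-0.0038 0.0020 0.0032]; solving A·Δx = δb gives ‖Δx‖ = 0.1747
realised ‖Δx‖/‖x‖ = 0.0054
realised/bound (from unrounded values) ≈ 0.0352

0.0054
0.1525


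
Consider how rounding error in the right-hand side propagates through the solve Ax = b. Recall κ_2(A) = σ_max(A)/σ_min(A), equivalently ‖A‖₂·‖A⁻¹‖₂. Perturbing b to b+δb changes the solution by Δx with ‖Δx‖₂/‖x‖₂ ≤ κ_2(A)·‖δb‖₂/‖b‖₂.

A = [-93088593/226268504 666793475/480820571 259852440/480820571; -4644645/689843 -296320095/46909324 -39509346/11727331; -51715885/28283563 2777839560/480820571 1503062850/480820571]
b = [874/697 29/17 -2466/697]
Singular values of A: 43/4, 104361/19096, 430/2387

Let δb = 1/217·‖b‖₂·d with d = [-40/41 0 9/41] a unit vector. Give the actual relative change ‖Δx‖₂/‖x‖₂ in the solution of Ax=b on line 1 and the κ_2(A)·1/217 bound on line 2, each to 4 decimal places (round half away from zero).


σ_max = 43/4, σ_min = 430/2387
κ = σ_max/σ_min = (43/4)/(430/2387) = 59.6750
bound on ‖Δx‖/‖x‖: κ·ε = 59.6750·1/217 = 0.2750
solve Ax = b  →  x = [0.1916 4.8554 -9.9931]
‖b‖₂ = 4.1231 and ‖x‖₂ = 11.1119
δb = ε·‖b‖·d = [-0.0185 0.0000 0.0042]; solving A·Δx = δb gives ‖Δx‖ = 0.1055
realised ‖Δx‖/‖x‖ = 0.0095
tightness: 0.0095 against a bound of 0.2750 (unrounded ratio ≈ 0.0345)

0.0095
0.2750


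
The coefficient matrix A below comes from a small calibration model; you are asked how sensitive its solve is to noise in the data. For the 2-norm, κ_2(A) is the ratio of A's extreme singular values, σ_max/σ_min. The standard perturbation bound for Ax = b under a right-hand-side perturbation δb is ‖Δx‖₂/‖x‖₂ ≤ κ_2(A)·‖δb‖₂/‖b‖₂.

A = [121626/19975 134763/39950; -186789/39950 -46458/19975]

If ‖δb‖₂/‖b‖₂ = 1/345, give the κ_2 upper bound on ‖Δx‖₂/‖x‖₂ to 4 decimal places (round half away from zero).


0.1362

AᵀA = [3762466641/63840100 100274112/3192005; 100274112/3192005 1071777969/63840100]; tr = 1672749/22090, det = 57289761/22090000
char-poly roots: 7569/100 and 7569/220900
κ_2(A) = √(λ_max/λ_min) = √((7569/100) / (7569/220900)) = 47.0000
worst-case relative error ≤ 47.0000 × 1/345 = 0.1362


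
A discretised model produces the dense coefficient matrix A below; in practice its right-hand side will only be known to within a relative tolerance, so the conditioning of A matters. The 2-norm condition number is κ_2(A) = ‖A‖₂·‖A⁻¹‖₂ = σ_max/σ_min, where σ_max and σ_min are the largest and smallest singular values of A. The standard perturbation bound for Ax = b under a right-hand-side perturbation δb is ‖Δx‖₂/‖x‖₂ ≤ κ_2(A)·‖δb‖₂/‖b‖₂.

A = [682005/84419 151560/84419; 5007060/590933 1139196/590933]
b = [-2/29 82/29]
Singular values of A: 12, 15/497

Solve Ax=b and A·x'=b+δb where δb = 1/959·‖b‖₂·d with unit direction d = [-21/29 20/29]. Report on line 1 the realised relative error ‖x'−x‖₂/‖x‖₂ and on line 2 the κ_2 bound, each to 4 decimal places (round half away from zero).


σ_max = 12, σ_min = 15/497
κ = σ_max/σ_min = 12/(15/497) = 397.6000
κ_2(A)·‖δb‖/‖b‖ = 0.4146
solve Ax = b  →  x = [-14.3837 64.6870]
‖b‖ = 2.8284, ‖x‖ = 66.2669
Δx = A⁻¹·δb where δb = 1/959·2.8284·d; ‖Δx‖ = 0.0977
realised ‖Δx‖/‖x‖ = 0.0015
tightness: 0.0015 against a bound of 0.4146 (unrounded ratio ≈ 0.0036)

0.0015
0.4146


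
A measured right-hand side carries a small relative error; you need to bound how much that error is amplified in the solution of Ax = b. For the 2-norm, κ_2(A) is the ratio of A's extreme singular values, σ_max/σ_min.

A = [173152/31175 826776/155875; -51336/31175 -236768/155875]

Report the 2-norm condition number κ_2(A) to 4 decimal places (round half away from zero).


215.0000

M = AᵀA = [52187200/1555009 248500224/7775045; 248500224/7775045 1183388224/38875225]. tr(M)=2958464/46225, det(M)=4096/46225
solving λ² − 2958464/46225·λ + 4096/46225 = 0 gives λ = 64, 64/46225
κ = σ_max/σ_min = 8/(8/215) = 215.0000


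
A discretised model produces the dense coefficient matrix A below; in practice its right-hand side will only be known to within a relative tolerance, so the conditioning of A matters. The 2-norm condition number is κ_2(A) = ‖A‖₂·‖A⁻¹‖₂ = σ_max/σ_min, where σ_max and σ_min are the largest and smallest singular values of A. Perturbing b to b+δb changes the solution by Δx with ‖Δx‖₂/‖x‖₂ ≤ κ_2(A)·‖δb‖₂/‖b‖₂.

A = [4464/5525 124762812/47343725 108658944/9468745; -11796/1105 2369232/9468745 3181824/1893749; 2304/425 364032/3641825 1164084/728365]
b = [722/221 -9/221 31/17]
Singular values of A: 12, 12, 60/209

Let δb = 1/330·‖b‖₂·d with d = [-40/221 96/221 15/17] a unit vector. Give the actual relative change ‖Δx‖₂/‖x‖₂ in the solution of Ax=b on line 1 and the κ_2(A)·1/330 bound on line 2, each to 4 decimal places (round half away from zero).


from the listed singular values, σ₁ = 12, σ_n = 60/209
κ_2(A) = 12 / (60/209) = 41.8000
worst-case relative error ≤ 41.8000 × 1/330 = 0.1267
solve Ax = b  →  x = [0.0900 -3.3354 1.0443]
2-norm of b is 3.7417; of x, 3.4963
with δb = [-0.0021 0.0049 0.0100], A·Δx = δb → ‖Δx‖ = 0.0395
dividing the unrounded norms, ‖Δx‖/‖x‖ = 0.0113
tightness: 0.0113 against a bound of 0.1267 (unrounded ratio ≈ 0.0892)

0.0113
0.1267


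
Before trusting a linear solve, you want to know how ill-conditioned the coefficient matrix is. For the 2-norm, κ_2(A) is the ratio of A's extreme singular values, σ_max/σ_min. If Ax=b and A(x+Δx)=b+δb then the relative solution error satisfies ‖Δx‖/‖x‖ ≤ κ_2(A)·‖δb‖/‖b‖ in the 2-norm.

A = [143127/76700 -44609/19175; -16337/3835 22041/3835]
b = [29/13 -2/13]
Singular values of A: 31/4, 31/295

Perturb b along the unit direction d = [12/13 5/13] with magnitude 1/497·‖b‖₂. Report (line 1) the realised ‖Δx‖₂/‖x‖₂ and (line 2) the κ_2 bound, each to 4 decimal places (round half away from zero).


0.0022
0.1484

from the listed singular values, σ₁ = 31/4, σ_n = 31/295
condition number: (31/4) ÷ (31/295) = 73.7500
perturbation bound = 73.7500·1/497 = 0.1484
solve Ax = b  →  x = [15.3032 11.3161]
‖b‖ = 2.2361, ‖x‖ = 19.0327
re-solving with b+δb shifts x by Δx of norm 0.0428
dividing the unrounded norms, ‖Δx‖/‖x‖ = 0.0022
tightness: 0.0022 against a bound of 0.1484 (unrounded ratio ≈ 0.0152)


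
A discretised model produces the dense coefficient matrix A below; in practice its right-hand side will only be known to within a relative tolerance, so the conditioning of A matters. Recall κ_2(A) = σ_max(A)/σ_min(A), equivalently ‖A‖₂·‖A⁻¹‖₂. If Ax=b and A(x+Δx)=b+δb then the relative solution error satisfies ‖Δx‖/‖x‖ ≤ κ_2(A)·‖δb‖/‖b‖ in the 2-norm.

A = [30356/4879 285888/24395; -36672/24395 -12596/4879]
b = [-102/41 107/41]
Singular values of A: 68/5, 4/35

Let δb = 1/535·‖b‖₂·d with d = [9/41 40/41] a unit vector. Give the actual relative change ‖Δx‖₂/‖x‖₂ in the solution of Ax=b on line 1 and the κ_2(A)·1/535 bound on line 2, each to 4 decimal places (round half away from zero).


0.0034
0.2224

largest singular value 68/5, smallest 4/35
condition number: (68/5) ÷ (4/35) = 119.0000
κ_2(A)·‖δb‖/‖b‖ = 0.2224
solve Ax = b  →  x = [-15.5450 8.0407]
‖b‖ = 3.6056, ‖x‖ = 17.5014
δb = ε·‖b‖·d = [0.0015 0.0066]; solving A·Δx = δb gives ‖Δx‖ = 0.0590
realised ‖Δx‖/‖x‖ = 0.0034
so the bound overstates the realised error by a factor of ≈ 66.0146 (computed from the unrounded values)


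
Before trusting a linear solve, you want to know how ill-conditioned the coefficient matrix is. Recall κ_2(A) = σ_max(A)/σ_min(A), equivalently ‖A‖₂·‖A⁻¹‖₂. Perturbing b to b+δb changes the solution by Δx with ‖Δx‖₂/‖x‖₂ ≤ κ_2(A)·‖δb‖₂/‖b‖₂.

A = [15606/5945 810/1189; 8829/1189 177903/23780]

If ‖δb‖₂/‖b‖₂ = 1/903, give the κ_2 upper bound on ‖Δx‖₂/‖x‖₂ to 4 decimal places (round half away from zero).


0.0089

form AᵀA = [1304181/21025 964467/16820; 964467/16820 18983889/336400] with trace 9477/80 and determinant 531441/2500
eigenvalues of AᵀA: λ = (tr ± √(tr²−4·det))/2 = 2916/25, 729/400
σ_max=√(2916/25)=(54/5), σ_min=√(729/400)=(27/20) → κ = 8.0000
worst-case relative error ≤ 8.0000 × 1/903 = 0.0089


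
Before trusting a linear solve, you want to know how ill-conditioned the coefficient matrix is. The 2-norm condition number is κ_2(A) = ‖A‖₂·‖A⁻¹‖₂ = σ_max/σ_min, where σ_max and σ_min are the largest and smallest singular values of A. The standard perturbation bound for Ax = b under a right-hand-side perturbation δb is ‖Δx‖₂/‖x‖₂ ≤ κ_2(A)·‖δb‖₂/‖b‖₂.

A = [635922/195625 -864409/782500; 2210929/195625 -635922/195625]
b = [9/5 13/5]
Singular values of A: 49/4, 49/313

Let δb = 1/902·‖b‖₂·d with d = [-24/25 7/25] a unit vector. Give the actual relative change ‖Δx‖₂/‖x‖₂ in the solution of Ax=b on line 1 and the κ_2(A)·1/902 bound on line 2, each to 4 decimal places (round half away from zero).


largest singular value 49/4, smallest 49/313
κ_2(A) = (49/4) / (49/313) = 78.2500
bound on ‖Δx‖/‖x‖: κ·ε = 78.2500·1/902 = 0.0868
solve Ax = b  →  x = [-1.5535 -6.2008]
‖b‖ = 3.1623, ‖x‖ = 6.3924
re-solving with b+δb shifts x by Δx of norm 0.0224
relative error = 0.0035
tightness: 0.0035 against a bound of 0.0868 (unrounded ratio ≈ 0.0404)

0.0035
0.0868


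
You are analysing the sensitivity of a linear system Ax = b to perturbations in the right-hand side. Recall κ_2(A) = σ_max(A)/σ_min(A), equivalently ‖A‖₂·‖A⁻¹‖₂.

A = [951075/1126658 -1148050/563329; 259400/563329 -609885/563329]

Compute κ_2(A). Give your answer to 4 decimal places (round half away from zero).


form AᵀA = [4061235625/4392243076 -2436487875/1098060769; -2436487875/1098060769 5847676525/1098060769] with trace 162437525/25989604 and determinant 15625/25989604
solving λ² − 162437525/25989604·λ + 15625/25989604 = 0 gives λ = 25/4, 625/6497401
σ_max=√(25/4)=(5/2), σ_min=√(625/6497401)=(25/2549) → κ = 254.9000

254.9000


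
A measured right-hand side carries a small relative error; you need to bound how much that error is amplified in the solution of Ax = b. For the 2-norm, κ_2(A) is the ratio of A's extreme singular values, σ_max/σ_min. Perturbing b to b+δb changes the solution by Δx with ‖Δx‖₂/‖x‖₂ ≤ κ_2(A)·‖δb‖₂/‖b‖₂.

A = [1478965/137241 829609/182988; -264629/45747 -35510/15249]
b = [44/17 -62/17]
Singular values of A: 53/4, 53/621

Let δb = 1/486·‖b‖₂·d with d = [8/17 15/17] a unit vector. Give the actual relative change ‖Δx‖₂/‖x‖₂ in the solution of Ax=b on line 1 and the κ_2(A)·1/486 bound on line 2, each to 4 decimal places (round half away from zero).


from the listed singular values, σ₁ = 53/4, σ_n = 53/621
κ_2(A) = (53/4) / (53/621) = 155.2500
bound on ‖Δx‖/‖x‖: κ·ε = 155.2500·1/486 = 0.3194
solve Ax = b  →  x = [9.2917 -21.5152]
2-norm of b is 4.4721; of x, 23.4359
Δx = A⁻¹·δb where δb = 1/486·4.4721·d; ‖Δx‖ = 0.1078
relative error = 0.0046
so the bound overstates the realised error by a factor of ≈ 69.4357 (computed from the unrounded values)

0.0046
0.3194


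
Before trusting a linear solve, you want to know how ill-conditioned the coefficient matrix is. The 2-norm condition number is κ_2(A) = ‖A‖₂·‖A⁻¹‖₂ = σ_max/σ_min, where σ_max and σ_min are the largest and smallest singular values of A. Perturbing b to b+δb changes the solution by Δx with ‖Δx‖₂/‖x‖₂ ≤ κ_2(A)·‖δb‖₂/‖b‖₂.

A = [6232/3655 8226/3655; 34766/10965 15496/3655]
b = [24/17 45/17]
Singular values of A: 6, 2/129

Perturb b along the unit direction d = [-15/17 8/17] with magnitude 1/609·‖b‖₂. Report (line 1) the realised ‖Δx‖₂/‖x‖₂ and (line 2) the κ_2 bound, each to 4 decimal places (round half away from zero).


from the listed singular values, σ₁ = 6, σ_n = 2/129
κ_2(A) = 6 / (2/129) = 387.0000
worst-case relative error ≤ 387.0000 × 1/609 = 0.6355
solve Ax = b  →  x = [0.3000 0.4000]
‖b‖ = 3.0000, ‖x‖ = 0.5000
Δx = A⁻¹·δb where δb = 1/609·3.0000·d; ‖Δx‖ = 0.3177
realised ‖Δx‖/‖x‖ = 0.6355
realised/bound = 1 exactly: the bound is attained for this b and d

0.6355
0.6355


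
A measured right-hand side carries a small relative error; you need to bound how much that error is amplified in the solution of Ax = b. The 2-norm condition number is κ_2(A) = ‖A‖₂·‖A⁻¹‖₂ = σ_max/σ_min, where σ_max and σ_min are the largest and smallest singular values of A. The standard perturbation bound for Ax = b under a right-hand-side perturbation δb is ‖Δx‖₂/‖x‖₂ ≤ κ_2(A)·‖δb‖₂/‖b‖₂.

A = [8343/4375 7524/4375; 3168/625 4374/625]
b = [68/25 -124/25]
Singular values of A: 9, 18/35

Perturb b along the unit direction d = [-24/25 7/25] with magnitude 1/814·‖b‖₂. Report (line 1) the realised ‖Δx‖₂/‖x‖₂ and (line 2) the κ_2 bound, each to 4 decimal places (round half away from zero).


0.0017
0.0215

largest singular value 9, smallest 18/35
κ = σ_max/σ_min = 9/(18/35) = 17.5000
κ_2(A)·‖δb‖/‖b‖ = 0.0215
solve Ax = b  →  x = [5.9556 -5.0222]
2-norm of b is 5.6569; of x, 7.7905
re-solving with b+δb shifts x by Δx of norm 0.0135
dividing the unrounded norms, ‖Δx‖/‖x‖ = 0.0017
tightness: 0.0017 against a bound of 0.0215 (unrounded ratio ≈ 0.0807)


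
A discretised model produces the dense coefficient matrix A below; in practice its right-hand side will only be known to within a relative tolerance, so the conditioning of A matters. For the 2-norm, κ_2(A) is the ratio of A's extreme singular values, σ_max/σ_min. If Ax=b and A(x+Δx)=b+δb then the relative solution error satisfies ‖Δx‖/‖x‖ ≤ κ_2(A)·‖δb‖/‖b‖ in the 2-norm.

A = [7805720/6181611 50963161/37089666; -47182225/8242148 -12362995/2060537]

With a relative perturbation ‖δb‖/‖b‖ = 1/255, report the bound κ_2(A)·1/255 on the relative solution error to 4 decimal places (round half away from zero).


0.9786

form AᵀA = [12498708768025/363710311056 9842400861265/272782733292; 9842400861265/272782733292 31004512123141/818348199876] with trace 281220484429/3892262544 and determinant 1305015625/15569050176
solving λ² − 281220484429/3892262544·λ + 1305015625/15569050176 = 0 gives λ = 289/4, 4515625/3892262544
σ_max=√(289/4)=(17/2), σ_min=√(4515625/3892262544)=(2125/62388) → κ = 249.5520
worst-case relative error ≤ 249.5520 × 1/255 = 0.9786


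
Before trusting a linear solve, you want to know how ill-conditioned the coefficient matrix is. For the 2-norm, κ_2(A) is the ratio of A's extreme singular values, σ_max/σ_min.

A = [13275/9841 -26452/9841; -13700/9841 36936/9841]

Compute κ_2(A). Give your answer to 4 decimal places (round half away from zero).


form AᵀA = [363915625/96845281 -857173500/96845281; -857173500/96845281 2063976400/96845281] with trace 14366225/573049 and determinant 1000000/573049
char-poly roots: 25 and 40000/573049
κ = σ_max/σ_min = 5/(200/757) = 18.9250

18.9250


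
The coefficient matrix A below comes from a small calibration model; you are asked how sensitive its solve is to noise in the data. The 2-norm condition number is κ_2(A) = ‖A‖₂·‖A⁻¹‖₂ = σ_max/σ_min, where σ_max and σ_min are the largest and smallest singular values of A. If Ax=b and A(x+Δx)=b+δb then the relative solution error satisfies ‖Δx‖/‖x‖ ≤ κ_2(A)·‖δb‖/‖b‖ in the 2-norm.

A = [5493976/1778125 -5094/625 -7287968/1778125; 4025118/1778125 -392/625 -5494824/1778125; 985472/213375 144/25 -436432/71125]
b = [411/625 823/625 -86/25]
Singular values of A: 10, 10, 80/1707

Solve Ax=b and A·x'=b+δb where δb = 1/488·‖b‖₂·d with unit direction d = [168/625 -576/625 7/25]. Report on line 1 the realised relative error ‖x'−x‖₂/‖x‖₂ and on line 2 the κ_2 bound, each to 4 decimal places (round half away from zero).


largest singular value 10, smallest 80/1707
κ = σ_max/σ_min = 10/(80/1707) = 213.3750
perturbation bound = 213.3750·1/488 = 0.4372
solve Ax = b  →  x = [-34.2480 -0.2600 -25.4610]
‖b‖ = 3.7417, ‖x‖ = 42.6762
re-solving with b+δb shifts x by Δx of norm 0.1636
relative error = 0.0038
so the bound overstates the realised error by a factor of ≈ 114.0569 (computed from the unrounded values)

0.0038
0.4372


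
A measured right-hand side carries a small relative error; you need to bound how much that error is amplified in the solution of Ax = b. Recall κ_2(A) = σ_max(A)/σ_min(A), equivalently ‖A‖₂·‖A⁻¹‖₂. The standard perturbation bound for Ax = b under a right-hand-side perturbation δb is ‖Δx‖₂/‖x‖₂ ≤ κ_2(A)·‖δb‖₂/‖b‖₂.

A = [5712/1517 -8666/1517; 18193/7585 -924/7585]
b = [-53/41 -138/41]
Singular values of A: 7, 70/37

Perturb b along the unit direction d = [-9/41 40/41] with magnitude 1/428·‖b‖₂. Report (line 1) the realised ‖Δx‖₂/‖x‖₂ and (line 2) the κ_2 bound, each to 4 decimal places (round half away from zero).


largest singular value 7, smallest 70/37
κ_2(A) = 7 / (70/37) = 3.7000
κ_2(A)·‖δb‖/‖b‖ = 0.0086
solve Ax = b  →  x = [-1.4400 -0.7229]
2-norm of b is 3.6056; of x, 1.6112
re-solving with b+δb shifts x by Δx of norm 0.0045
realised ‖Δx‖/‖x‖ = 0.0028
so the bound overstates the realised error by a factor of ≈ 3.1282 (computed from the unrounded values)

0.0028
0.0086


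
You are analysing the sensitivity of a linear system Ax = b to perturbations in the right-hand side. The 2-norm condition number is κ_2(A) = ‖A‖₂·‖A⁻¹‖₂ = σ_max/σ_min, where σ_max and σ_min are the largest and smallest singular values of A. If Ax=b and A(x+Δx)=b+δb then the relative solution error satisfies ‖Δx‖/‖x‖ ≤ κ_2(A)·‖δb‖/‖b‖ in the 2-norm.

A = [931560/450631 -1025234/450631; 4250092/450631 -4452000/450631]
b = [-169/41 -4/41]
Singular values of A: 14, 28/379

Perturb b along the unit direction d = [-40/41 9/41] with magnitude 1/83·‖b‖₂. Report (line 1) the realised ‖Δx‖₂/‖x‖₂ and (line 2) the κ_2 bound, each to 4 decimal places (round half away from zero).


0.0124
2.2831

σ_max = 14, σ_min = 28/379
κ = σ_max/σ_min = 14/(28/379) = 189.5000
κ_2(A)·‖δb‖/‖b‖ = 2.2831
solve Ax = b  →  x = [39.1576 37.3916]
‖b‖₂ = 4.1231 and ‖x‖₂ = 54.1429
δb = ε·‖b‖·d = [-0.0485 0.0109]; solving A·Δx = δb gives ‖Δx‖ = 0.6724
dividing the unrounded norms, ‖Δx‖/‖x‖ = 0.0124
so the bound overstates the realised error by a factor of ≈ 183.8422 (computed from the unrounded values)


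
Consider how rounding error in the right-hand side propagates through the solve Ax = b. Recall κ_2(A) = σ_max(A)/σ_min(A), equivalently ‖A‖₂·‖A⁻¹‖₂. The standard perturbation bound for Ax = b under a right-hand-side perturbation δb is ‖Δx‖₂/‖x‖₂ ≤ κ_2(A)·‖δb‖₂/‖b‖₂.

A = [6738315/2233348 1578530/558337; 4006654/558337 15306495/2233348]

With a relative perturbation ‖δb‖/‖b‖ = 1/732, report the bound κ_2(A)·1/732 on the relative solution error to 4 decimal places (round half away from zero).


form AᵀA = [1788504789649/29513865616 106456304430/1844616601; 106456304430/1844616601 1622230180825/29513865616] with trace 2027785357/17546888 and determinant 85470025/561500416
λ_max, λ_min = (2027785357/17546888 ± √256982874215257089/19243329905284)/2 = 1849/16, 46225/35093776
so κ_2 = √((1849/16) / (46225/35093776)) = 296.2000
worst-case relative error ≤ 296.2000 × 1/732 = 0.4046

0.4046


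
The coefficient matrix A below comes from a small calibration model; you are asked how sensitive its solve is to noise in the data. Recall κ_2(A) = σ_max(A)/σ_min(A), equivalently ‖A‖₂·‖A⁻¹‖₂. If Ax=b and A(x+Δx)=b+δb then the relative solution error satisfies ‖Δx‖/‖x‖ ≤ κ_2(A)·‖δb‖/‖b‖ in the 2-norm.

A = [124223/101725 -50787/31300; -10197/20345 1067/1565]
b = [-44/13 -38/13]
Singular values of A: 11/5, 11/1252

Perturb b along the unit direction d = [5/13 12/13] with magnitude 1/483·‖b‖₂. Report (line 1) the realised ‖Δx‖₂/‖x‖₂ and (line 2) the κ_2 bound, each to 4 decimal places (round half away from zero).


from the listed singular values, σ₁ = 11/5, σ_n = 11/1252
condition number: (11/5) ÷ (11/1252) = 250.4000
worst-case relative error ≤ 250.4000 × 1/483 = 0.5184
solve Ax = b  →  x = [-364.7636 -272.4364]
2-norm of b is 4.4721; of x, 455.2736
with δb = [0.0036 0.0085], A·Δx = δb → ‖Δx‖ = 1.0539
relative error = 0.0023
realised/bound (from unrounded values) ≈ 0.0045

0.0023
0.5184


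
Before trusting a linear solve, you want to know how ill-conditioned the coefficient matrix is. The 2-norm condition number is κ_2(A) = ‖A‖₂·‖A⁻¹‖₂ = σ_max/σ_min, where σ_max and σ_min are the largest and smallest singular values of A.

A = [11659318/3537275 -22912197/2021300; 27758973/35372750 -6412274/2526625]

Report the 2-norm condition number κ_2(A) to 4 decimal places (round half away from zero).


AᵀA = [8545229152009/744337562500 -2092359028617/53166968750; -2092359028617/53166968750 8198748012961/60762250000]; tr = 697471310789/4763760400, det = 214358881/762201664
char-poly roots: 14641/100 and 366025/190550416
so κ_2 = √((14641/100) / (366025/190550416)) = 276.0800

276.0800


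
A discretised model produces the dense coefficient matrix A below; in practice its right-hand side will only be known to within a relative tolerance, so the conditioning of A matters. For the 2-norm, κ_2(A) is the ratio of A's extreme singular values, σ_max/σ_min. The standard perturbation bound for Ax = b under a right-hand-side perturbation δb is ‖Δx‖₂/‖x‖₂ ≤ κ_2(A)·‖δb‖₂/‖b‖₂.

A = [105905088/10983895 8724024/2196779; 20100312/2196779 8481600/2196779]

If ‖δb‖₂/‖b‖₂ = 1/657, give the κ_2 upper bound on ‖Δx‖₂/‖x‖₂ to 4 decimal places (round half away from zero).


AᵀA = [25346553182784/143455350025 2112167135232/28691070005; 2112167135232/28691070005 176035830336/5738214001]; tr = 176020407936/848848225, det = 26873856/33953929
char-poly roots: 5184/25 and 129600/33953929
so κ_2 = √((5184/25) / (129600/33953929)) = 233.0800
perturbation bound = 233.0800·1/657 = 0.3548

0.3548


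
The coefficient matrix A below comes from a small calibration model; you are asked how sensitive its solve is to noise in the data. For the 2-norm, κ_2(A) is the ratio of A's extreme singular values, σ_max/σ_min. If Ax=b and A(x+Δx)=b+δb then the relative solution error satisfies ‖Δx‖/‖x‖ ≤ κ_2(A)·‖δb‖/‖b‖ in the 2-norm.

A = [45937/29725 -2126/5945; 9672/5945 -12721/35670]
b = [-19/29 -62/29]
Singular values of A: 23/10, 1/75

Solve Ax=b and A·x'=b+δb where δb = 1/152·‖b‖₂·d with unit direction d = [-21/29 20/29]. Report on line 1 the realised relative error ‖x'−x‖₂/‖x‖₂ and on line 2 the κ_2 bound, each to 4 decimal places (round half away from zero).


σ_max = 23/10, σ_min = 1/75
κ = σ_max/σ_min = (23/10)/(1/75) = 172.5000
perturbation bound = 172.5000·1/152 = 1.1349
solve Ax = b  →  x = [-17.3118 -72.9799]
‖b‖ = 2.2361, ‖x‖ = 75.0050
with δb = [-0.0107 0.0101], A·Δx = δb → ‖Δx‖ = 1.1033
dividing the unrounded norms, ‖Δx‖/‖x‖ = 0.0147
so the bound overstates the realised error by a factor of ≈ 77.1495 (computed from the unrounded values)

0.0147
1.1349


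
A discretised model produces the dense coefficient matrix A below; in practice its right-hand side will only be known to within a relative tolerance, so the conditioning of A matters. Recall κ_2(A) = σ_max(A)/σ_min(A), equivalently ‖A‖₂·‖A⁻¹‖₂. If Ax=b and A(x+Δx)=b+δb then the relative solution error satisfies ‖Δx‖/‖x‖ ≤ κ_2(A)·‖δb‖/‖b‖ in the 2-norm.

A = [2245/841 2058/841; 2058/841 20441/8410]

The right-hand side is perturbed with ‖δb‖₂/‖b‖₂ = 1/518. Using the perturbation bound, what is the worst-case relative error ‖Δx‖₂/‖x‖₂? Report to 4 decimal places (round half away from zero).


M = AᵀA = [11029/841 52479/4205; 52479/4205 1000441/84100]. tr(M)=2501/100, det(M)=1/4
char-poly roots: 25 and 1/100
so κ_2 = √(25 / (1/100)) = 50.0000
bound on ‖Δx‖/‖x‖: κ·ε = 50.0000·1/518 = 0.0965

0.0965


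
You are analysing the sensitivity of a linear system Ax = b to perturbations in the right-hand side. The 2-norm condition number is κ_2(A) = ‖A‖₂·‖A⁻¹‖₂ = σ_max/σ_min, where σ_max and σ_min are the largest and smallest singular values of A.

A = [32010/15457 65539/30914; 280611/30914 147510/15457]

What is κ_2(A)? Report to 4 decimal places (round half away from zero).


AᵀA = [49280841/568516 12936000/142129; 12936000/142129 54332041/568516]; tr = 61601/338, det = 729/2704
λ_max, λ_min = (61601/338 ± √948640000/28561)/2 = 729/4, 1/676
σ_max=√(729/4)=(27/2), σ_min=√(1/676)=(1/26) → κ = 351.0000

351.0000


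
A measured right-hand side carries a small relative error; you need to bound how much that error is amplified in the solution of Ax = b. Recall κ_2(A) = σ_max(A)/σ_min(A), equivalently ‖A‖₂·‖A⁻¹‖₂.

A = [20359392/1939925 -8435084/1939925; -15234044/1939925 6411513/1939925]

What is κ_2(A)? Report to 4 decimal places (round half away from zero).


373.0625

form AᵀA = [25863237568144/150532360225 -431050324572/6021294409; -431050324572/6021294409 4490325641449/150532360225] with trace 179606882897/890724025 and determinant 6505390336/22268100625
λ_max, λ_min = (179606882897/890724025 ± √1290308210511295465161/31735571548488025)/2 = 5041/25, 1290496/890724025
so κ_2 = √((5041/25) / (1290496/890724025)) = 373.0625


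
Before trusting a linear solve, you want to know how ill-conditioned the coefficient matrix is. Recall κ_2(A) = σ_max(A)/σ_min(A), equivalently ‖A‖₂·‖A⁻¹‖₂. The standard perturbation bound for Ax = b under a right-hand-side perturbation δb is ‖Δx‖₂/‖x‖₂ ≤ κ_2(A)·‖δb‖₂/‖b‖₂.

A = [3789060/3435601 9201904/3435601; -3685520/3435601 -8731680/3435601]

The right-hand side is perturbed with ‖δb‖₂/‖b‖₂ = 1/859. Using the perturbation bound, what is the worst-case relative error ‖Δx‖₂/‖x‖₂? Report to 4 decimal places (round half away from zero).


AᵀA = [33222394000/14034903961 79723362240/14034903961; 79723362240/14034903961 191340395776/14034903961]; tr = 1328773904/83046769, det = 409600/83046769
eigenvalues of AᵀA: λ = (tr ± √(tr²−4·det))/2 = 16, 25600/83046769
κ = σ_max/σ_min = 4/(160/9113) = 227.8250
bound on ‖Δx‖/‖x‖: κ·ε = 227.8250·1/859 = 0.2652

0.2652
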